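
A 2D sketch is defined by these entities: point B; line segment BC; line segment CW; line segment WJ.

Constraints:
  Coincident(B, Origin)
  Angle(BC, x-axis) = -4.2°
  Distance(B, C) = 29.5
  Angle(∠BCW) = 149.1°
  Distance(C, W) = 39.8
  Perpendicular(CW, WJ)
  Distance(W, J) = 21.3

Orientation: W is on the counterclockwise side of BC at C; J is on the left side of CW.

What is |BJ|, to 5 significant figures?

65.403

∠BCW = 149.1°, so CW runs at -4.2° + (180° − 149.1°) = 26.700° from the x-axis; with |CW| = 39.8, W = C + 39.8·(cos 26.700°, sin 26.700°) = (64.977, 15.722). CW is perpendicular to WJ; with |WJ| = 21.3 on the left of CW, J = W + 21.3·(-0.44932, 0.89337) = (55.406, 34.751). Then |BJ| = |J − B| = 65.403.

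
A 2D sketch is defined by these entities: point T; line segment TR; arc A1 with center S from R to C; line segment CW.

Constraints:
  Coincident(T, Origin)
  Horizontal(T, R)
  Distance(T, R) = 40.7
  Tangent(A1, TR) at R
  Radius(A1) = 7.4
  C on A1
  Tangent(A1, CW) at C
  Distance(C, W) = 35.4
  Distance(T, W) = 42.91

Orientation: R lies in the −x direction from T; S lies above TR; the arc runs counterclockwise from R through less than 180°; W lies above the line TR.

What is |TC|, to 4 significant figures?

34.14

Checks: T = (0.00, 0.00) ✓; |SC| = 7.400 ✓; ∠(SC, CW) = 90.00° ✓; |CW| = 35.40 ✓; |TW| = 42.91 ✓.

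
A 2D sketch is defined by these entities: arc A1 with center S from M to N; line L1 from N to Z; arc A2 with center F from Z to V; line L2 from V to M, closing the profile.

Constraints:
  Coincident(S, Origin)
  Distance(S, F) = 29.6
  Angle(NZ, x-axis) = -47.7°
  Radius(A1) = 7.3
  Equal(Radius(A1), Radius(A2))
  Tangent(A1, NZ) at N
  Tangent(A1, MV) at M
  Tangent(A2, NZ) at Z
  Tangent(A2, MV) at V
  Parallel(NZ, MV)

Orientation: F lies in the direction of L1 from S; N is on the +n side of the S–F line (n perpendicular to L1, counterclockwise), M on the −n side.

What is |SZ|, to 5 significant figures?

30.487

The slot axis is L1's direction at -47.7°, so u = (cos -47.7°, sin -47.7°) = (0.67301, -0.73963) and n = (−sin -47.7°, cos -47.7°) = (0.73963, 0.67301). S is at the origin and F lies 29.6 along u from S, so F = 29.6·u = (19.921, -21.893). Tangency of A1 to both parallel lines with radius 7.3 puts N and M at S ± 7.3·n: N = (5.3993, 4.9130), M = (-5.3993, -4.9130). Equal radii place Z and V the same way about F: Z = F + 7.3·n = (25.320, -16.980), V = F − 7.3·n = (14.522, -26.806). Then |SZ| = |Z − S| = 30.487.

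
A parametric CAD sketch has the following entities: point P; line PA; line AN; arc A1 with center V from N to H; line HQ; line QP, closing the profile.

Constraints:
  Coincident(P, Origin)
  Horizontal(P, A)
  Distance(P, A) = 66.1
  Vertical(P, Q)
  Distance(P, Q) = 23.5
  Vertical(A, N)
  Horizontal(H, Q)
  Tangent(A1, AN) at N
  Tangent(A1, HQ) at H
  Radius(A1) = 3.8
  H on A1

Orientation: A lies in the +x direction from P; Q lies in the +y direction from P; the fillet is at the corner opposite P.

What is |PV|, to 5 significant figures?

65.340

PQ is vertical with |PQ| = 23.5 and Q on the +y side, so Q = (0.0000, 23.500). The virtual corner opposite P is at (66.100, 23.500). Since A1 is tangent to AN there, VN ⟂ AN and A1 meets HQ tangentially, so VH is at right angles to HQ, with radius 3.8, so the center V sits 3.8 in from both sides at V = (62.300, 19.700). Then |PV| = |V − P| = 65.340.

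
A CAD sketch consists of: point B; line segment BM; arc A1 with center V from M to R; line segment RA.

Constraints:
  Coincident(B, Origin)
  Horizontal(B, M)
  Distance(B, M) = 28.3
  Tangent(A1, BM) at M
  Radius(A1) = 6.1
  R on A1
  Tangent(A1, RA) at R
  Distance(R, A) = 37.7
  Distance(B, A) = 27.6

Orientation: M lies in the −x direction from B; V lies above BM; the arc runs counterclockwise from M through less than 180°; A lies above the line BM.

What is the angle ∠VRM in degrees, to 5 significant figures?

68.465°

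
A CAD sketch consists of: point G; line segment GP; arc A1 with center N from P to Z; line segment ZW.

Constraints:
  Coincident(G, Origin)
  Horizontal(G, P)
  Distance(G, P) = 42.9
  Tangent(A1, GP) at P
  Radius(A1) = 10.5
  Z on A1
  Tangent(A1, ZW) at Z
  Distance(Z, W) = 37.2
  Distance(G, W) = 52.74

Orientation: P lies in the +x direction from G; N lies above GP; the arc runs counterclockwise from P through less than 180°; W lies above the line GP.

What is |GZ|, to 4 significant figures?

53.74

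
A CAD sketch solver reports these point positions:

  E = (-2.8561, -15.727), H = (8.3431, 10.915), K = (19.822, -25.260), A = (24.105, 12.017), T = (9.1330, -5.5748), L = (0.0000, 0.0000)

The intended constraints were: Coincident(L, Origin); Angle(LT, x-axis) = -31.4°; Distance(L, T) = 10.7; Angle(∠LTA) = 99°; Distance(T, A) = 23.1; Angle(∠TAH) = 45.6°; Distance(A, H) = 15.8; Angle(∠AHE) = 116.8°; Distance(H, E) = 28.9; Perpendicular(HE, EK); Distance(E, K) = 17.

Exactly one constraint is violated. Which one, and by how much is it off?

Distance(E, K) = 17 — off by 7.60.

L = (0.00, 0.00) ✓; LT at -31.40° ✓; |LT| = 10.70 ✓; ∠LTA = 99.00° ✓; |TA| = 23.10 ✓; ∠TAH = 45.60° ✓; |AH| = 15.80 ✓; ∠AHE = 116.8° ✓; |HE| = 28.90 ✓; ∠(HE, EK) = 90.00° ✓; |EK| = 24.60 ✗.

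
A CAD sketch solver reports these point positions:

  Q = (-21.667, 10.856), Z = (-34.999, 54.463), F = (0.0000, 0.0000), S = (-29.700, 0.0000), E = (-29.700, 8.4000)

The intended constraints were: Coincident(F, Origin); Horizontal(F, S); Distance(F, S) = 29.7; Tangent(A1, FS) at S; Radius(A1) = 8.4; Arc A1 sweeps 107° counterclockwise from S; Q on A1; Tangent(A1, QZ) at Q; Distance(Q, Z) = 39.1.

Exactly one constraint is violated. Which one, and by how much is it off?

Distance(Q, Z) = 39.1 — off by 6.50.

F = (0.00, 0.00) ✓; F.y = 0.00, S.y = 0.00 ✓; |FS| = 29.70 ✓; ∠(ES, SF) = 90.00° ✓; |ES| = 8.400 ✓; bearing(E→Q) − bearing(E→S) = 107.0° ✓; |EQ| = 8.400 ✓; ∠(EQ, QZ) = 90.00° ✓; |QZ| = 45.60 ✗.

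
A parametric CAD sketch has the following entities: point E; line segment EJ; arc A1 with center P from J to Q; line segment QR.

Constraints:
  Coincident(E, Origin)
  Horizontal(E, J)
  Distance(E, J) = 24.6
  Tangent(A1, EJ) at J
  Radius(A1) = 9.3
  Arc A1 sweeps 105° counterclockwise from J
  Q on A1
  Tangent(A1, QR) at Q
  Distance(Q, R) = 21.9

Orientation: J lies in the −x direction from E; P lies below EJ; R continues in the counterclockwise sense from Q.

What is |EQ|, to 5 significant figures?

35.565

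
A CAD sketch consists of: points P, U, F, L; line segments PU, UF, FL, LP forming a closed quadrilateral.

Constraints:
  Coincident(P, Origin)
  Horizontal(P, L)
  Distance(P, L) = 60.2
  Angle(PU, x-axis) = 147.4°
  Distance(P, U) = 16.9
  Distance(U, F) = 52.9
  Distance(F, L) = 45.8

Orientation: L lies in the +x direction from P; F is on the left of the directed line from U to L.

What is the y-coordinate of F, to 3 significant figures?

35.7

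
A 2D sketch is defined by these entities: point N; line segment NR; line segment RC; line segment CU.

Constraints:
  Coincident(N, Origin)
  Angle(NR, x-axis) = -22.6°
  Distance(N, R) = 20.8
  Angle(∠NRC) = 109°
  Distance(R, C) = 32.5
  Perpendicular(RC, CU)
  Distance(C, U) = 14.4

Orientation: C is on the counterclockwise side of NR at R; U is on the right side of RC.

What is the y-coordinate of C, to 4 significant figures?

16.31

N is at the origin; NR runs at -22.6° with length 20.8, so R = 20.8·(cos -22.6°, sin -22.6°) = (19.20, -7.993). ∠NRC = 109.0°, so RC runs at -22.6° + (180° − 109.0°) = 48.40° from the x-axis; with |RC| = 32.5, C = R + 32.5·(cos 48.40°, sin 48.40°) = (40.78, 16.31). So C.y = 16.31.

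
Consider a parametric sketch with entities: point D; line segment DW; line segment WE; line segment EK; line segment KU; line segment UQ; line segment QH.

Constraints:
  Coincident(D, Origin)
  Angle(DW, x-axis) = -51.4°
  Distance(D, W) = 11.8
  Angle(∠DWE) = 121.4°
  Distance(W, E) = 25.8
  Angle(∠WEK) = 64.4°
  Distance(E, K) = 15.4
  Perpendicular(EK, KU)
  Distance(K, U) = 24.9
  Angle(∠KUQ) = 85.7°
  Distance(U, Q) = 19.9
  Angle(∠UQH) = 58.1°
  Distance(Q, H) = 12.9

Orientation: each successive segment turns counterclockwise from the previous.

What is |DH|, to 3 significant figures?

22.8

D is at the origin; DW runs at -51.4° with length 11.8, so W = (7.36, -9.22). ∠DWE = 121.4° gives WE at 7.20° from the x-axis; with |WE| = 25.8, E = (33.0, -5.99). ∠WEK = 64.4° gives EK at 123° from the x-axis; with |EK| = 15.4, K = (24.6, 6.96). EK ⟂ KU, so KU runs at -147°; with |KU| = 24.9, U = (3.69, -6.53). ∠KUQ = 85.7° gives UQ at -52.9° from the x-axis; with |UQ| = 19.9, Q = (15.7, -22.4). ∠UQH = 58.1° gives QH at 69.0° from the x-axis; with |QH| = 12.9, H = (20.3, -10.4). Then |DH| = |H − D| = 22.8.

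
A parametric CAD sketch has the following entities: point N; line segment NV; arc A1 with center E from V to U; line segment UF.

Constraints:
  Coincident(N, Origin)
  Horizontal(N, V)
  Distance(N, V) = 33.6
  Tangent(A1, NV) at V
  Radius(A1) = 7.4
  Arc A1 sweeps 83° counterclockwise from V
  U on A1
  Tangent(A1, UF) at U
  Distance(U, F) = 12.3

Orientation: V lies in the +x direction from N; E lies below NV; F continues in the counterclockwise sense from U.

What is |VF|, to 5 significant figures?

20.692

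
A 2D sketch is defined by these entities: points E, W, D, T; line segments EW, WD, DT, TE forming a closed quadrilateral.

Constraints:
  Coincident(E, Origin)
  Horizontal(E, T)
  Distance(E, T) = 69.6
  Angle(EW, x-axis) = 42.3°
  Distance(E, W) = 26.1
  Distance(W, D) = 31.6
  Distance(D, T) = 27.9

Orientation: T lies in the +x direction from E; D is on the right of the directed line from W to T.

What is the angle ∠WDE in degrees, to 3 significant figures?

38.0°

E is at the origin; ET is horizontal with |ET| = 69.6 and T in +x, so T = (69.6, 0). EW runs at 42.3° with |EW| = 26.1, so W = (19.3, 17.6). D is determined by |WD| = 31.6 and |DT| = 27.9 together: it lies at the intersection of circle(W, 31.6) and circle(T, 27.9). With |WT| = 53.3, the foot of the radical line on WT is 28.7 from W and the perpendicular offset is √(31.6² − 28.7²) = 13.2. Taking the right-of-WT solution: D = (42.0, -4.38).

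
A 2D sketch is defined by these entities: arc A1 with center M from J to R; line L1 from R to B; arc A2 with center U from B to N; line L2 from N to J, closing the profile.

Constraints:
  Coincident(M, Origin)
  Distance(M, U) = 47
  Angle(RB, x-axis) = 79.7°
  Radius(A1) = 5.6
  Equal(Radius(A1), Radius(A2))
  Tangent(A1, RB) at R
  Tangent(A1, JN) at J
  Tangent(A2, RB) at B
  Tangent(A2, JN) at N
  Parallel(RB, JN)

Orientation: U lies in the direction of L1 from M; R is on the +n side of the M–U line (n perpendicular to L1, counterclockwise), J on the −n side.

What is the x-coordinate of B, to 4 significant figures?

2.894

Tangency of A1 to both parallel lines with radius 5.6 puts R and J at M ± 5.6·n: R = (-5.510, 1.001), J = (5.510, -1.001). Equal radii place B and N the same way about U: B = U + 5.6·n = (2.894, 47.24), N = U − 5.6·n = (13.91, 45.24). So B.x = 2.894.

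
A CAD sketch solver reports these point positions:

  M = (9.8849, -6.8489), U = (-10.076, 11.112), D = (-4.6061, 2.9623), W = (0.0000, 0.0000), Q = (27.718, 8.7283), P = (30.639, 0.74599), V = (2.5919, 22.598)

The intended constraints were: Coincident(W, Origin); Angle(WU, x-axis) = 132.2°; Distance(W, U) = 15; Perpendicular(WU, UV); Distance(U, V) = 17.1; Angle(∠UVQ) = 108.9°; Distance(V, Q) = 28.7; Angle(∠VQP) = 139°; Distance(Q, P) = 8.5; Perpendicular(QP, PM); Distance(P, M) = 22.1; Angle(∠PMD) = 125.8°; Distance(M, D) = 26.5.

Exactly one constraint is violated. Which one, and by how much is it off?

Distance(M, D) = 26.5 — off by 9.00.

W = (0.00, 0.00) ✓; WU at 132.2° ✓; |WU| = 15.00 ✓; ∠(WU, UV) = 90.00° ✓; |UV| = 17.10 ✓; ∠UVQ = 108.9° ✓; |VQ| = 28.70 ✓; ∠VQP = 139.0° ✓; |QP| = 8.500 ✓; ∠(QP, PM) = 90.00° ✓; |PM| = 22.10 ✓; ∠PMD = 125.8° ✓; |MD| = 17.50 ✗.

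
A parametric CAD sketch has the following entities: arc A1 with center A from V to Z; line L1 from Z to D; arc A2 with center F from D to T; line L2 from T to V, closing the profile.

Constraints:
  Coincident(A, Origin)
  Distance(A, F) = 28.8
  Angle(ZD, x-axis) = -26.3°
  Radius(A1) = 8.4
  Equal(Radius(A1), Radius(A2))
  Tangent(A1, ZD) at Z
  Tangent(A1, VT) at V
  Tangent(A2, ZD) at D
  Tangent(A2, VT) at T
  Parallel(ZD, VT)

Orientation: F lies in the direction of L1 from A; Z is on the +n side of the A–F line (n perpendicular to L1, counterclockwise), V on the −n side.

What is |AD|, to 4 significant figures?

30.00

The slot axis is L1's direction at -26.3°, so u = (cos -26.3°, sin -26.3°) = (0.8965, -0.4431) and n = (−sin -26.3°, cos -26.3°) = (0.4431, 0.8965). A is at the origin and F lies 28.8 along u from A, so F = 28.8·u = (25.82, -12.76). Tangency of A1 to both parallel lines with radius 8.4 puts Z and V at A ± 8.4·n: Z = (3.722, 7.530), V = (-3.722, -7.530). Equal radii place D and T the same way about F: D = F + 8.4·n = (29.54, -5.230), T = F − 8.4·n = (22.10, -20.29). Then |AD| = |D − A| = 30.00.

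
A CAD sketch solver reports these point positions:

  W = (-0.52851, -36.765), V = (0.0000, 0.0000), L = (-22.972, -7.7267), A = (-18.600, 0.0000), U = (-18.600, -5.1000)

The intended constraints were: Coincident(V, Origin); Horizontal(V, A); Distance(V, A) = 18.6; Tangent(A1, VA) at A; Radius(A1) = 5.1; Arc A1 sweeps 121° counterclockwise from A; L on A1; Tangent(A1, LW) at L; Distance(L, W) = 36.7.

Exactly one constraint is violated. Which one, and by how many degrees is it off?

Tangent(A1, LW) at L — off by 6.70°.

V = (0.00, 0.00) ✓; V.y = 0.00, A.y = 0.00 ✓; |VA| = 18.60 ✓; ∠(UA, AV) = 90.00° ✓; |UA| = 5.100 ✓; bearing(U→L) − bearing(U→A) = 121.0° ✓; |UL| = 5.100 ✓; ∠(UL, LW) = 83.30° ✗; |LW| = 36.70 ✓.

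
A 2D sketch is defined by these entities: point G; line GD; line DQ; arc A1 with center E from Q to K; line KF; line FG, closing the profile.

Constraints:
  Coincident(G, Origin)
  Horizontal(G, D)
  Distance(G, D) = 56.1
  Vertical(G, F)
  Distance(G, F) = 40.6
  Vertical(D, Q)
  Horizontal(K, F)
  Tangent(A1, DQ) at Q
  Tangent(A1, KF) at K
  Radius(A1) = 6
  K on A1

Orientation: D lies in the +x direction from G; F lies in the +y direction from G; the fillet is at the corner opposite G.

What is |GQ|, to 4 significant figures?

65.91

The virtual corner opposite G is at (56.10, 40.60). A1 meets DQ tangentially, so EQ is at right angles to DQ and the tangent condition forces EK to be normal to KF, with radius 6.0, so the center E sits 6.0 in from both sides at E = (50.10, 34.60). That places the tangent points at Q = (56.10, 34.60) on DQ and K = (50.10, 40.60) on KF. Then |GQ| = |Q − G| = 65.91.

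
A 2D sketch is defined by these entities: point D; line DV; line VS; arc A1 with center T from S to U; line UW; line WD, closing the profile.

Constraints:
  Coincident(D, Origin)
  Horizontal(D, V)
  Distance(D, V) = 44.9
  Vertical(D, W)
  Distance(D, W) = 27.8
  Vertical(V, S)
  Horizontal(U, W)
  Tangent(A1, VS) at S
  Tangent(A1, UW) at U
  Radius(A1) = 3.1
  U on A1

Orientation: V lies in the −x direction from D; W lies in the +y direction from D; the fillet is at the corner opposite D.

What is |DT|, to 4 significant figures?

48.55

D is at the origin; DV is horizontal with |DV| = 44.9 and V on the −x side, so V = (-44.90, 0.000). D and W share the same x with |DW| = 27.8 and W on the +y side, so W = (0.000, 27.80). The virtual corner opposite D is at (-44.90, 27.80). Since A1 is tangent to VS there, TS ⟂ VS and A1 meets UW tangentially, so TU is at right angles to UW, with radius 3.1, so the center T sits 3.1 in from both sides at T = (-41.80, 24.70). Then |DT| = |T − D| = 48.55.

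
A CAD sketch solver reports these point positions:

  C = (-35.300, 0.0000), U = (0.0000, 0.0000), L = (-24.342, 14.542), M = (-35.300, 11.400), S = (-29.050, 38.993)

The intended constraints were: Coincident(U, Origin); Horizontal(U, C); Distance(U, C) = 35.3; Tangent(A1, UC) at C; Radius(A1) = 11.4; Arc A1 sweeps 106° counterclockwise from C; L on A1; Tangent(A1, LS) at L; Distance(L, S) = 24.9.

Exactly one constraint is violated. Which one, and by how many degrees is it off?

Tangent(A1, LS) at L — off by 5.10°.

U = (0.00, 0.00) ✓; U.y = 0.00, C.y = 0.00 ✓; |UC| = 35.30 ✓; ∠(MC, CU) = 90.00° ✓; |MC| = 11.40 ✓; bearing(M→L) − bearing(M→C) = 106.0° ✓; |ML| = 11.40 ✓; ∠(ML, LS) = 95.10° ✗; |LS| = 24.90 ✓.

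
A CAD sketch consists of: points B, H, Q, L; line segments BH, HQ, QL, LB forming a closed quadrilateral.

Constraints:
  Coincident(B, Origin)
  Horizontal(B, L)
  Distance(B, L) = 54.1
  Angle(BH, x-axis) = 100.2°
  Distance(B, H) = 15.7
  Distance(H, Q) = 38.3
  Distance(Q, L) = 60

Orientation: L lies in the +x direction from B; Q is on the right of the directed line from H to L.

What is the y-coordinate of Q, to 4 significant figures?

-22.82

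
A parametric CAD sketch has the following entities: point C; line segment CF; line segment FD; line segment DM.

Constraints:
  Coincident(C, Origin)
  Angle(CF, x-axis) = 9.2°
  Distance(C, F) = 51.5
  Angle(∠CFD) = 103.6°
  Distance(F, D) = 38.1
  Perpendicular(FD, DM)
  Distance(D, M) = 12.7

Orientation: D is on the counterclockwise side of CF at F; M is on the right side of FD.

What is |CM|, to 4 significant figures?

80.37

∠CFD = 103.6°, so FD runs at 9.2° + (180° − 103.6°) = 85.60° from the x-axis; with |FD| = 38.1, D = F + 38.1·(cos 85.60°, sin 85.60°) = (53.76, 46.22). The perpendicularity gives DM at right angles to FD; with |DM| = 12.7 on the right of FD, M = D + 12.7·(0.9971, -0.07672) = (66.42, 45.25). Then |CM| = |M − C| = 80.37.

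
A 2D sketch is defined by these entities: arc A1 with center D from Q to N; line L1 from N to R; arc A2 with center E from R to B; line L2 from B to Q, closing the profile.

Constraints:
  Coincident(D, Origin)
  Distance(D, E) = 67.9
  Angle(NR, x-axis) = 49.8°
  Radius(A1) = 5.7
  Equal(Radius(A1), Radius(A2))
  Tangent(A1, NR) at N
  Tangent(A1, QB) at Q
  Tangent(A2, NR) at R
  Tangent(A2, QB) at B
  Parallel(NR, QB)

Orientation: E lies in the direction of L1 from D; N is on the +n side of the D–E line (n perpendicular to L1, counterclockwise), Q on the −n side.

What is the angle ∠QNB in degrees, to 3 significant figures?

80.5°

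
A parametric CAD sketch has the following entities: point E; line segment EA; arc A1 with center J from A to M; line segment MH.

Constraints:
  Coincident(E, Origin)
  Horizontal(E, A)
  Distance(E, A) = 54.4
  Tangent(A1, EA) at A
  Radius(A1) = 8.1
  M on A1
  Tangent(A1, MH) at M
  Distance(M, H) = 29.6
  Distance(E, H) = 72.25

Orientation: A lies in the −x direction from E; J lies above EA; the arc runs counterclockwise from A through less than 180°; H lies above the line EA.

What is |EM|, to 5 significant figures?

48.784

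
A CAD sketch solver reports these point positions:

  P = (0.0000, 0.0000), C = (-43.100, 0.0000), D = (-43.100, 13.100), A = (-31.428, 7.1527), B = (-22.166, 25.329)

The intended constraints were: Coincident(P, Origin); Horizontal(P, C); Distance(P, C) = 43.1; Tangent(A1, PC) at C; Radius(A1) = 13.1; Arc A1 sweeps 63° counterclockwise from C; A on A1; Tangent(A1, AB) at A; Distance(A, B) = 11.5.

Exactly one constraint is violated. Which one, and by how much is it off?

Distance(A, B) = 11.5 — off by 8.90.

P = (0.00, 0.00) ✓; P.y = 0.00, C.y = 0.00 ✓; |PC| = 43.10 ✓; ∠(DC, CP) = 90.00° ✓; |DC| = 13.10 ✓; bearing(D→A) − bearing(D→C) = 63.00° ✓; |DA| = 13.10 ✓; ∠(DA, AB) = 90.00° ✓; |AB| = 20.40 ✗.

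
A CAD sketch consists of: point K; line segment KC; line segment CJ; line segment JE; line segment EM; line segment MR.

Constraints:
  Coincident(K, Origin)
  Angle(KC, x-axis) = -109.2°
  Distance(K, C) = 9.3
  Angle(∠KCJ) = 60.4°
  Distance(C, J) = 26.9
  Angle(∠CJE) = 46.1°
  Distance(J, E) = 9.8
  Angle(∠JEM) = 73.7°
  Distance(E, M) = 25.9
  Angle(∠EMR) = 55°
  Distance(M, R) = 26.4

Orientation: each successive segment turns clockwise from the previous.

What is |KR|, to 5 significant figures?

35.812

∠JEM = 73.7° gives EM at -109.00° from the x-axis; with |EM| = 25.9, M = (-19.420, -13.493). ∠EMR = 55.0° gives MR at 126.00° from the x-axis; with |MR| = 26.4, R = (-34.938, 7.8647). Then |KR| = |R − K| = 35.812.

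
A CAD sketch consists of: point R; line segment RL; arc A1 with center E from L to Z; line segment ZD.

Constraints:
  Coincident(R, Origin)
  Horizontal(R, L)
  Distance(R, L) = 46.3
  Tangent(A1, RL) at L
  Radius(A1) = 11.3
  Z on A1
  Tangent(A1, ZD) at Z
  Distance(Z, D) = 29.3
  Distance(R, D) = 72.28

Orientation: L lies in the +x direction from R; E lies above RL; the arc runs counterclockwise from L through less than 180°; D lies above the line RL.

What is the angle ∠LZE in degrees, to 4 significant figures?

48.14°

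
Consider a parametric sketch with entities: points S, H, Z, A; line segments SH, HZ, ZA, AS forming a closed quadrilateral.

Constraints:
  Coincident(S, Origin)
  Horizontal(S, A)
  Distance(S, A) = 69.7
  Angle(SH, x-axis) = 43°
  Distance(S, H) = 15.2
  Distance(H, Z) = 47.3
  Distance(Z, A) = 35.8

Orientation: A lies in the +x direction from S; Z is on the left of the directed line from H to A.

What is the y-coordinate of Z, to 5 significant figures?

31.810

Checks: |HZ| = 47.30 ✓; |ZA| = 35.80 ✓.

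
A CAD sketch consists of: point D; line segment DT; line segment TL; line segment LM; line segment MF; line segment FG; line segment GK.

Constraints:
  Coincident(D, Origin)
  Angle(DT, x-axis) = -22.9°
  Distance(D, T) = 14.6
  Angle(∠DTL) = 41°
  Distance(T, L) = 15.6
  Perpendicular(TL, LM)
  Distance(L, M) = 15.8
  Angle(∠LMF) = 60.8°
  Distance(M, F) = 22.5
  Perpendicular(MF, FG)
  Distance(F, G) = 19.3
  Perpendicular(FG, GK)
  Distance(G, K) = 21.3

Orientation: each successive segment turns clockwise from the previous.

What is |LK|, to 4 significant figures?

8.526

MF ⟂ FG, so FG runs at -101.1°; with |FG| = 19.3, G = (12.08, -18.78). The perpendicularity gives GK at right angles to FG, so GK runs at 168.9°; with |GK| = 21.3, K = (-8.826, -14.68). Then |LK| = |K − L| = 8.526.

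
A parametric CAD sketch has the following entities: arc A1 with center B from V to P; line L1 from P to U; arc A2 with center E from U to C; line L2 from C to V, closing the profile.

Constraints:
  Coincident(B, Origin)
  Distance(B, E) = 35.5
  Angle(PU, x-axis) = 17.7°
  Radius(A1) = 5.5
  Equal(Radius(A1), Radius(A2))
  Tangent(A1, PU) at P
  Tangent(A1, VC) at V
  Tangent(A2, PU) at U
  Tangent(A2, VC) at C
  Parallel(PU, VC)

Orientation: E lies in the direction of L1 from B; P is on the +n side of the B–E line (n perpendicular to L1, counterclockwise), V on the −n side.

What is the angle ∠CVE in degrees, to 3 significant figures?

8.81°

The slot axis is L1's direction at 17.7°, so u = (cos 17.7°, sin 17.7°) = (0.953, 0.304) and n = (−sin 17.7°, cos 17.7°) = (-0.304, 0.953). B is at the origin and E lies 35.5 along u from B, so E = 35.5·u = (33.8, 10.8). Tangency of A1 to both parallel lines with radius 5.5 puts P and V at B ± 5.5·n: P = (-1.67, 5.24), V = (1.67, -5.24). Equal radii place U and C the same way about E: U = E + 5.5·n = (32.1, 16.0), C = E − 5.5·n = (35.5, 5.55). Then cos ∠CVE = VC·VE / (|VC||VE|), giving 8.81°.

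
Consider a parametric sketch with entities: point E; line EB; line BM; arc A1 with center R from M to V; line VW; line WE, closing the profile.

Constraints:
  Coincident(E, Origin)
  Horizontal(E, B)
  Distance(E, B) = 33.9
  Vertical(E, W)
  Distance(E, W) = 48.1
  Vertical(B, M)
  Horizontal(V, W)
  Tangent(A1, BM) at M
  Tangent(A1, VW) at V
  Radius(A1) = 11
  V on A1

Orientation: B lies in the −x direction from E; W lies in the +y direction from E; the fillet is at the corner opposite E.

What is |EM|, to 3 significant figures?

50.3

E is at the origin; EB is horizontal with |EB| = 33.9 and B on the −x side, so B = (-33.9, 0.00). E and W share the same x with |EW| = 48.1 and W on the +y side, so W = (0.00, 48.1). The virtual corner opposite E is at (-33.9, 48.1). Tangency of A1 to BM means the radius RM is perpendicular to BM and since A1 is tangent to VW there, RV ⟂ VW, with radius 11.0, so the center R sits 11.0 in from both sides at R = (-22.9, 37.1). That places the tangent points at M = (-33.9, 37.1) on BM and V = (-22.9, 48.1) on VW. Then |EM| = |M − E| = 50.3.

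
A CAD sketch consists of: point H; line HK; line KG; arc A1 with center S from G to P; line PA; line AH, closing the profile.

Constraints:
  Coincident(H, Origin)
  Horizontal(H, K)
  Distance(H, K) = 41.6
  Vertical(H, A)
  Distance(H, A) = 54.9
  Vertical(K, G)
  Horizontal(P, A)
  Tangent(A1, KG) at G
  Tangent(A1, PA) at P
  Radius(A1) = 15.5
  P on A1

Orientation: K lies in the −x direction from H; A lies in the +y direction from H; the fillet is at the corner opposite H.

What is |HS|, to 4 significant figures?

47.26

H and A share the same x with |HA| = 54.9 and A on the +y side, so A = (0.000, 54.90). The virtual corner opposite H is at (-41.60, 54.90). The tangent condition forces SG to be normal to KG and A1 meets PA tangentially, so SP is at right angles to PA, with radius 15.5, so the center S sits 15.5 in from both sides at S = (-26.10, 39.40). Then |HS| = |S − H| = 47.26.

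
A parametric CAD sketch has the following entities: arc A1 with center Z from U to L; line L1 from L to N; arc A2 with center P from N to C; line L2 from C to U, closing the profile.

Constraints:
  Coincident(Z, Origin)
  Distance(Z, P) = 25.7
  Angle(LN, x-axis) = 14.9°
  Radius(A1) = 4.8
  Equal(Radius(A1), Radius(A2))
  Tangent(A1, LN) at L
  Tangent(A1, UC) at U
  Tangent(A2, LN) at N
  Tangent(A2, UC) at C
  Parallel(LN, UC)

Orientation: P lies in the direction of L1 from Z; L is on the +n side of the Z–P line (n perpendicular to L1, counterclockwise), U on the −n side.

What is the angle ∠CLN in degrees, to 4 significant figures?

20.48°

The slot axis is L1's direction at 14.9°, so u = (cos 14.9°, sin 14.9°) = (0.9664, 0.2571) and n = (−sin 14.9°, cos 14.9°) = (-0.2571, 0.9664). Z is at the origin and P lies 25.7 along u from Z, so P = 25.7·u = (24.84, 6.608). Tangency of A1 to both parallel lines with radius 4.8 puts L and U at Z ± 4.8·n: L = (-1.234, 4.639), U = (1.234, -4.639). Equal radii place N and C the same way about P: N = P + 4.8·n = (23.60, 11.25), C = P − 4.8·n = (26.07, 1.970). Then cos ∠CLN = LC·LN / (|LC||LN|), giving 20.48°.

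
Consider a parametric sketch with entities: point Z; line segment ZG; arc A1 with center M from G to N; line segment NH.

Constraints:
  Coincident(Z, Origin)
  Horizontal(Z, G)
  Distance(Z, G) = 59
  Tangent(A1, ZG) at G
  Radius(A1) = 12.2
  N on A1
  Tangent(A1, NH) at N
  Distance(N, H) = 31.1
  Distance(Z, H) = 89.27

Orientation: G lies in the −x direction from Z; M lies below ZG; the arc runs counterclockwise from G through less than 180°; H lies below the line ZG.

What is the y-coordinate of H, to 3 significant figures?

-37.2

Checks: Z.y = 0.00, G.y = 0.00 ✓; |MN| = 12.20 ✓; ∠(MN, NH) = 90.00° ✓; |NH| = 31.10 ✓; |ZH| = 89.27 ✓.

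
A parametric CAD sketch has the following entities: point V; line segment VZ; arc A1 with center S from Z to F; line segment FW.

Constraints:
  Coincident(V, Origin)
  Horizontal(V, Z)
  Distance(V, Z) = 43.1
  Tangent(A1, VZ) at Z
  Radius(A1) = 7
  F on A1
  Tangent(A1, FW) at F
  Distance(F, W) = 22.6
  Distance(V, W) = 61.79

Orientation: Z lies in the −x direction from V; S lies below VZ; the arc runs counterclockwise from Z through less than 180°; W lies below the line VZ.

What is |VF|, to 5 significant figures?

50.156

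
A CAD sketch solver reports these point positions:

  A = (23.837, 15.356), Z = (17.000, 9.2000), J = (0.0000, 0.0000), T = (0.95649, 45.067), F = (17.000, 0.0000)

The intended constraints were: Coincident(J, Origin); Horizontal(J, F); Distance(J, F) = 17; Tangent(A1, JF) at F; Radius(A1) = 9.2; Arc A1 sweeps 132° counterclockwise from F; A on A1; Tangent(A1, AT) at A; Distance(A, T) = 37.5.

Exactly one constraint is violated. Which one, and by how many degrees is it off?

Tangent(A1, AT) at A — off by 4.40°.

J = (0.00, 0.00) ✓; J.y = 0.00, F.y = 0.00 ✓; |JF| = 17.00 ✓; ∠(ZF, FJ) = 90.00° ✓; |ZF| = 9.200 ✓; bearing(Z→A) − bearing(Z→F) = 132.0° ✓; |ZA| = 9.200 ✓; ∠(ZA, AT) = 94.40° ✗; |AT| = 37.50 ✓.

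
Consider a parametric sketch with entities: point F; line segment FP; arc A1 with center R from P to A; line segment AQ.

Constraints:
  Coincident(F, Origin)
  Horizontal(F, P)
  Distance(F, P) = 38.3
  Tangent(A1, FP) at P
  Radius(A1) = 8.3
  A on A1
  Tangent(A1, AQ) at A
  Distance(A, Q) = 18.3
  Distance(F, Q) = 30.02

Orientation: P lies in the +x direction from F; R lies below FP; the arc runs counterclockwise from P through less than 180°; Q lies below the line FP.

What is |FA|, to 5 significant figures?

31.338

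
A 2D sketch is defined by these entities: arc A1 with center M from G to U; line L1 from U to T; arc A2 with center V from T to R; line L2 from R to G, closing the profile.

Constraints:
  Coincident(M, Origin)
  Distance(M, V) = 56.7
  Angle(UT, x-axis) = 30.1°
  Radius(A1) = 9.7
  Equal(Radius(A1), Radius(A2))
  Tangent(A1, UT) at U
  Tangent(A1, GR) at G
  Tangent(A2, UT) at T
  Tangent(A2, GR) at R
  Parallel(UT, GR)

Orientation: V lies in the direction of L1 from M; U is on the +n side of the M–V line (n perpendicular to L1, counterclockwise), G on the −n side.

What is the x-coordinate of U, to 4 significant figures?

-4.865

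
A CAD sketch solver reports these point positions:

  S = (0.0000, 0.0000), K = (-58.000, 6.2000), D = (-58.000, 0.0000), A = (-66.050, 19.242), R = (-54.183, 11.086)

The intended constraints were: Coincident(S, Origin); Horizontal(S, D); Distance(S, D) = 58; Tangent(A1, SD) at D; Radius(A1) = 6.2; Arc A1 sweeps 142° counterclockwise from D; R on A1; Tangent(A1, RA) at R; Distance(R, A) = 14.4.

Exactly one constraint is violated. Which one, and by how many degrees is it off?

Tangent(A1, RA) at R — off by 3.50°.

S = (0.00, 0.00) ✓; S.y = 0.00, D.y = 0.00 ✓; |SD| = 58.00 ✓; ∠(KD, DS) = 90.00° ✓; |KD| = 6.200 ✓; bearing(K→R) − bearing(K→D) = 142.0° ✓; |KR| = 6.200 ✓; ∠(KR, RA) = 86.50° ✗; |RA| = 14.40 ✓.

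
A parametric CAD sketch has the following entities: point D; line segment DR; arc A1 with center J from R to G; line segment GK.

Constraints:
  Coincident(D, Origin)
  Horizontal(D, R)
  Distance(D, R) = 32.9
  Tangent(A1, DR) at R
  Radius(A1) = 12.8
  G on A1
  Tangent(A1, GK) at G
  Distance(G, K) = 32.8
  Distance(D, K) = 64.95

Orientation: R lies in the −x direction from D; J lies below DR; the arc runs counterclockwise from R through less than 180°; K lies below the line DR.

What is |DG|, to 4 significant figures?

47.36

Checks: |JG| = 12.80 ✓; ∠(JG, GK) = 90.00° ✓; |GK| = 32.80 ✓; |DK| = 64.95 ✓.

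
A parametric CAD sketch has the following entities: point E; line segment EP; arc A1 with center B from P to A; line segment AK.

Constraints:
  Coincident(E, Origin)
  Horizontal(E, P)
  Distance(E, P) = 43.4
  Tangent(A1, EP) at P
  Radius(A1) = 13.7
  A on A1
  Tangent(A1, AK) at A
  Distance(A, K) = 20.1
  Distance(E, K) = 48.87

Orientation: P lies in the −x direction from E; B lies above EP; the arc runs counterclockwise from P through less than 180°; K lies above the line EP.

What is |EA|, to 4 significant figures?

33.90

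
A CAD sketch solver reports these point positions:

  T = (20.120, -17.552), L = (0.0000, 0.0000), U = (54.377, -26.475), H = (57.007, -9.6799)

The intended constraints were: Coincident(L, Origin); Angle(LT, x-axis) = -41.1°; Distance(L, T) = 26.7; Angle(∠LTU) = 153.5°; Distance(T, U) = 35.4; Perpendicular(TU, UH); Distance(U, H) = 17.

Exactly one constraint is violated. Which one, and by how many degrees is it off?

Perpendicular(TU, UH) — off by 5.70°.

L = (0.00, 0.00) ✓; LT at -41.10° ✓; |LT| = 26.70 ✓; ∠LTU = 153.5° ✓; |TU| = 35.40 ✓; ∠(TU, UH) = 95.70° ✗; |UH| = 17.00 ✓.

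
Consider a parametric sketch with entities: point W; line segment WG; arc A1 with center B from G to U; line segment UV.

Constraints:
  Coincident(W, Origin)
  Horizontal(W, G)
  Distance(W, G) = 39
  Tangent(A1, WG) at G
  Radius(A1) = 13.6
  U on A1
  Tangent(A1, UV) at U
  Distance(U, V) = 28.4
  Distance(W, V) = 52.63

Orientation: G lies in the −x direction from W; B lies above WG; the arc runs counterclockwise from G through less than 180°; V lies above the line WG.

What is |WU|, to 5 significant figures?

29.859

Checks: |BU| = 13.60 ✓; ∠(BU, UV) = 90.00° ✓; |UV| = 28.40 ✓; |WV| = 52.63 ✓.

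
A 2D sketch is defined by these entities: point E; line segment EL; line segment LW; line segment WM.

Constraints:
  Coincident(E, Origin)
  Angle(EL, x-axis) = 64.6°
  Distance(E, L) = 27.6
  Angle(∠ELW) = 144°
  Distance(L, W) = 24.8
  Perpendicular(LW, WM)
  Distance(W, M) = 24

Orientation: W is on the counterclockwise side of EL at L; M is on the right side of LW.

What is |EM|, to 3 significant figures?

62.0

E is at the origin; EL runs at 64.6° with length 27.6, so L = 27.6·(cos 64.6°, sin 64.6°) = (11.8, 24.9). ∠ELW = 144.0°, so LW runs at 64.6° + (180° − 144.0°) = 101° from the x-axis; with |LW| = 24.8, W = L + 24.8·(cos 101°, sin 101°) = (7.28, 49.3). The perpendicularity gives WM at right angles to LW; with |WM| = 24.0 on the right of LW, M = W + 24.0·(0.983, 0.184) = (30.9, 53.7). Then |EM| = |M − E| = 62.0.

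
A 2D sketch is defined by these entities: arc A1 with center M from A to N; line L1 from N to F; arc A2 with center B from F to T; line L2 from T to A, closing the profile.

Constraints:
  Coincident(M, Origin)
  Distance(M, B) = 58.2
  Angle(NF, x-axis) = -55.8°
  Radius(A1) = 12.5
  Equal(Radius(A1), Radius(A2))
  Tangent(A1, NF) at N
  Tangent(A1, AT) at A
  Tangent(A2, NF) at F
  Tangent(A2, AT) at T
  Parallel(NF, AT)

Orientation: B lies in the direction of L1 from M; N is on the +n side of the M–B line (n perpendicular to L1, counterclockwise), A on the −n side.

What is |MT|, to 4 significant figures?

59.53

The slot axis is L1's direction at -55.8°, so u = (cos -55.8°, sin -55.8°) = (0.5621, -0.8271) and n = (−sin -55.8°, cos -55.8°) = (0.8271, 0.5621). M is at the origin and B lies 58.2 along u from M, so B = 58.2·u = (32.71, -48.14). Tangency of A1 to both parallel lines with radius 12.5 puts N and A at M ± 12.5·n: N = (10.34, 7.026), A = (-10.34, -7.026). Equal radii place F and T the same way about B: F = B + 12.5·n = (43.05, -41.11), T = B − 12.5·n = (22.37, -55.16). Then |MT| = |T − M| = 59.53.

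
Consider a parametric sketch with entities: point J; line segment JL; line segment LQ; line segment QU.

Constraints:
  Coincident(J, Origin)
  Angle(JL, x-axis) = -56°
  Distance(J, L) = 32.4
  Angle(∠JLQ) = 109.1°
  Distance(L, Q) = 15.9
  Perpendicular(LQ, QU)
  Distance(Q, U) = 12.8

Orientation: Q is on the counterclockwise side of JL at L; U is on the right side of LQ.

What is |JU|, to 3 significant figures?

50.9

J is at the origin; JL runs at -56.0° with length 32.4, so L = 32.4·(cos -56.0°, sin -56.0°) = (18.1, -26.9). ∠JLQ = 109.1°, so LQ runs at -56.0° + (180° − 109.1°) = 14.9° from the x-axis; with |LQ| = 15.9, Q = L + 15.9·(cos 14.9°, sin 14.9°) = (33.5, -22.8). LQ ⟂ QU; with |QU| = 12.8 on the right of LQ, U = Q + 12.8·(0.257, -0.966) = (36.8, -35.1). Then |JU| = |U − J| = 50.9.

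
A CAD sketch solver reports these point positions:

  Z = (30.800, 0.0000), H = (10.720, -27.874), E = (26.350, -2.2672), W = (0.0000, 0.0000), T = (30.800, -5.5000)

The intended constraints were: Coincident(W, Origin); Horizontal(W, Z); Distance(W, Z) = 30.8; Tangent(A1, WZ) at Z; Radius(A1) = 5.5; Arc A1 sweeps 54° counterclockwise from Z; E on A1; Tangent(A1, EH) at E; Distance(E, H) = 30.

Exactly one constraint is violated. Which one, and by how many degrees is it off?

Tangent(A1, EH) at E — off by 4.60°.

W = (0.00, 0.00) ✓; W.y = 0.00, Z.y = 0.00 ✓; |WZ| = 30.80 ✓; ∠(TZ, ZW) = 90.00° ✓; |TZ| = 5.500 ✓; bearing(T→E) − bearing(T→Z) = 54.00° ✓; |TE| = 5.500 ✓; ∠(TE, EH) = 85.40° ✗; |EH| = 30.00 ✓.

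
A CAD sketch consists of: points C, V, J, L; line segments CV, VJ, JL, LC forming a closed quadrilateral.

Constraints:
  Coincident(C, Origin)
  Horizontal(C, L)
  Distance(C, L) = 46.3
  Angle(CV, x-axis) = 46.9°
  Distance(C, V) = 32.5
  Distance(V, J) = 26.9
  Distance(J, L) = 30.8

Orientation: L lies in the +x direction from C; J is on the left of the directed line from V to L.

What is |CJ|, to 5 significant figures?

57.150

Checks: |VJ| = 26.90 ✓; |JL| = 30.80 ✓.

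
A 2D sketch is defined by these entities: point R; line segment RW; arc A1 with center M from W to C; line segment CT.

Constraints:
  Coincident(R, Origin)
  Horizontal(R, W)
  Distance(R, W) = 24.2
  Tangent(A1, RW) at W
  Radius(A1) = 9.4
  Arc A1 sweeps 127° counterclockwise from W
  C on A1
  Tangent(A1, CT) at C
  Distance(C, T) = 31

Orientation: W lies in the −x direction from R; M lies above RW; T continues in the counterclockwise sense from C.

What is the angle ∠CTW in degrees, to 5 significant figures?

21.356°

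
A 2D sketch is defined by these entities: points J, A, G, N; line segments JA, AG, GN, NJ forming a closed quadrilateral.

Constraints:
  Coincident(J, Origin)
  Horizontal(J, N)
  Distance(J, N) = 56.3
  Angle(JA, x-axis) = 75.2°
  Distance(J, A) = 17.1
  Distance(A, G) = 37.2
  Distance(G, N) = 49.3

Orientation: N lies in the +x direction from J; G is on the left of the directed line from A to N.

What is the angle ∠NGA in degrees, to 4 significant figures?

76.70°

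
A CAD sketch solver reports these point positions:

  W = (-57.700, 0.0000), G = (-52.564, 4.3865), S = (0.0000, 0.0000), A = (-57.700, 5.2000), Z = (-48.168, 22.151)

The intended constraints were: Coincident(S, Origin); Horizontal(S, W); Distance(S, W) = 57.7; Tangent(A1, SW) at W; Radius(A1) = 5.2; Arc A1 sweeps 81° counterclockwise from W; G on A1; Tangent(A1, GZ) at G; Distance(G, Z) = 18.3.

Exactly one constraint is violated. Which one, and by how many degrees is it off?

Tangent(A1, GZ) at G — off by 4.90°.

S = (0.00, 0.00) ✓; S.y = 0.00, W.y = 0.00 ✓; |SW| = 57.70 ✓; ∠(AW, WS) = 90.00° ✓; |AW| = 5.200 ✓; bearing(A→G) − bearing(A→W) = 81.00° ✓; |AG| = 5.200 ✓; ∠(AG, GZ) = 94.90° ✗; |GZ| = 18.30 ✓.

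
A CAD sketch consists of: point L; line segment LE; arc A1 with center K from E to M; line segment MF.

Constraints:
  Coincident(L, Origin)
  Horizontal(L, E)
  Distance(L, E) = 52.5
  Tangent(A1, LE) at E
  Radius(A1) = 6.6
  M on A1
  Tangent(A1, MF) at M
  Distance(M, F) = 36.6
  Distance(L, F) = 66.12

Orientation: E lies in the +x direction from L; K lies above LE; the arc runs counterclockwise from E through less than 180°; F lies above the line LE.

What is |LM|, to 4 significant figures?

59.46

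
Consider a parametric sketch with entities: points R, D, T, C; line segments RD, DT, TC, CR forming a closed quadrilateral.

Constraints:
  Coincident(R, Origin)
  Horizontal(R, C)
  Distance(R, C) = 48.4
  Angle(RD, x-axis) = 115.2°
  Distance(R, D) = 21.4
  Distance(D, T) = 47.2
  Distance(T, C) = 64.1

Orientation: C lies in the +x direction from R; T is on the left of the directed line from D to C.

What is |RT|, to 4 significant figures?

60.25

Checks: |DT| = 47.20 ✓; |TC| = 64.10 ✓.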